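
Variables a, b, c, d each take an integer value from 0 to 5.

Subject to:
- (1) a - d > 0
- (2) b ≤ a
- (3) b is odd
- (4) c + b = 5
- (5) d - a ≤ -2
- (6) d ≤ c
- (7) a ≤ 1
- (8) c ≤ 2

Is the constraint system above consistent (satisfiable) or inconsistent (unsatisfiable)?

From constraint 8: c ≤ 2. From constraints 2 and 7: b ≤ a ≤ 1. Hence c + b ≤ 3. But constraint 4 requires c + b = 5, and 5 > 3. Contradiction.

Unsatisfiable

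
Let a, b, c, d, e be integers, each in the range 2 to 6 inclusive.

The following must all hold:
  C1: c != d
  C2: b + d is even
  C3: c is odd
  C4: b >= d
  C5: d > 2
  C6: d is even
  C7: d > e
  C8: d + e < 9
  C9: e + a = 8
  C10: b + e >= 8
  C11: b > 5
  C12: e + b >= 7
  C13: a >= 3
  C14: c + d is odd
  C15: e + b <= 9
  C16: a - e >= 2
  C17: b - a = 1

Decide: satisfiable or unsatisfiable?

Take a = 5, b = 6, c = 5, d = 4, e = 3. Then constraint 8: d + e = 7; constraint 9: e + a = 8, and every other listed constraint is also met.

Satisfiable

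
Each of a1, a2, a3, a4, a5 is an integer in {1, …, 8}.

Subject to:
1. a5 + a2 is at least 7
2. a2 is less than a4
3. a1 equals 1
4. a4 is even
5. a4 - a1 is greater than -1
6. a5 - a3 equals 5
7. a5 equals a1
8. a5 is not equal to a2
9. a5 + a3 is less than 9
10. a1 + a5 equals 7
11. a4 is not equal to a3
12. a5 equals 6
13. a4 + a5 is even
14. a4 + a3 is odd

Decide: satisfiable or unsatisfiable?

Unsatisfiable

Constraint 12 fixes a5 = 6 and constraint 3 fixes a1 = 1, but constraint 7 requires a5 = a1. Since 6 ≠ 1, contradiction.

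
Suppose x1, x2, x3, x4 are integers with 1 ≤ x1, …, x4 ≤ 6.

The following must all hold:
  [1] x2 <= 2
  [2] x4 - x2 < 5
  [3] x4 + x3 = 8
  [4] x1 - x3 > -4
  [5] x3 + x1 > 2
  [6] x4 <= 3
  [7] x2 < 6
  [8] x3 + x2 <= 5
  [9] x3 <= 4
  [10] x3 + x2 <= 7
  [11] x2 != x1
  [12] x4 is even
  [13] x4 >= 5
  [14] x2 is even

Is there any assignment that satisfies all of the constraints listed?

Unsatisfiable

From constraint 6: x4 ≤ 3. From constraint 9: x3 ≤ 4. Hence x4 + x3 ≤ 7. But constraint 3 requires x4 + x3 = 8, and 8 > 7. Contradiction.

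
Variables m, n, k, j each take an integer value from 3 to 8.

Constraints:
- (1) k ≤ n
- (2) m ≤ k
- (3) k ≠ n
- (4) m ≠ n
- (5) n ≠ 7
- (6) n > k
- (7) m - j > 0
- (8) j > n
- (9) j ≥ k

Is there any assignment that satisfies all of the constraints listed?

Constraints 2, 6, 7, and 8 give m ≤ k, k < n, n < j, j < m. Chaining: m ≤ k < n < j < m, which forces m < m — impossible.

Unsatisfiable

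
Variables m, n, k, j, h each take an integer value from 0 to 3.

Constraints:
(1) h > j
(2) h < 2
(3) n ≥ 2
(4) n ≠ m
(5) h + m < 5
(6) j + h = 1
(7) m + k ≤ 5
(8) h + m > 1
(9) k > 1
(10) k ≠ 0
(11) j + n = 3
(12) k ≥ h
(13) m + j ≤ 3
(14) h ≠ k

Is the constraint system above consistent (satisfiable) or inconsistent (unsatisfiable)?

The assignment m = 1, n = 3, k = 3, j = 0, h = 1 works:
  constraint 5 holds since h + m = 2.
  constraint 6 holds since j + h = 1.
The rest check out directly.

Satisfiable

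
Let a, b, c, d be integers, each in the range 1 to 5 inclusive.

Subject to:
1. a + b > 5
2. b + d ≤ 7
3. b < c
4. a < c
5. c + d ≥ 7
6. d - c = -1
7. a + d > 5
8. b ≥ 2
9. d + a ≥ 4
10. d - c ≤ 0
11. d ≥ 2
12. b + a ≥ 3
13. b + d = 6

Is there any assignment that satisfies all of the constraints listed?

Satisfiable

Setting (a, b, c, d) = (3, 3, 4, 3) satisfies everything: constraint 1: a + b = 6; constraint 2: b + d = 6; constraint 5: c + d = 7, and the others follow.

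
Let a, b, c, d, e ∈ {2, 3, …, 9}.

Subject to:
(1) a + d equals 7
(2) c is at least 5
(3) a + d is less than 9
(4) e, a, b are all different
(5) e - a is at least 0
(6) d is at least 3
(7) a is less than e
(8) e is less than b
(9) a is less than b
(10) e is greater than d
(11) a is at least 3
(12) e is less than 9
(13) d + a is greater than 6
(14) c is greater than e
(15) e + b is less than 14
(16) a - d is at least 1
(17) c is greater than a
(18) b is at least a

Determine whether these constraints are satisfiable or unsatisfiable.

One satisfying assignment is a = 4, b = 7, c = 8, d = 3, e = 6.
For the less obvious constraints — constraint 1: a + d = 7; constraint 3: a + d = 7 — and the others hold by inspection.

Satisfiable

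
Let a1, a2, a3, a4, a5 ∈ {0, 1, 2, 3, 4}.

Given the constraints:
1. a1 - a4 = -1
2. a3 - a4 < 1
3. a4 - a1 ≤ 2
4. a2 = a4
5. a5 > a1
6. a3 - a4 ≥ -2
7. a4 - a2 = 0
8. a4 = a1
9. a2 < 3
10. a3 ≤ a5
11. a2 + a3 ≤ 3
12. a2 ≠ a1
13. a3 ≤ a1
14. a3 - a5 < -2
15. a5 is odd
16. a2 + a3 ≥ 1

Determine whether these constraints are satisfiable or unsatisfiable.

From constraints 4 and 8, a2 = a4 = a1, so a2 = a1. But constraint 12 says a2 ≠ a1. Contradiction.

Unsatisfiable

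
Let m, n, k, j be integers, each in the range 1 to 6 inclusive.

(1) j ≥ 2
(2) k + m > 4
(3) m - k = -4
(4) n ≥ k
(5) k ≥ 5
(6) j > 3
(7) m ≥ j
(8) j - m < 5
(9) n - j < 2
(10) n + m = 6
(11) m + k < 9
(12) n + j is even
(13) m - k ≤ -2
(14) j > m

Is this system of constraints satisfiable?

From constraints 4 and 5: n ≥ k ≥ 5. From constraints 1 and 7: m ≥ j ≥ 2. Hence n + m ≥ 7. But constraint 10 requires n + m = 6, and 6 < 7. Contradiction.

Unsatisfiable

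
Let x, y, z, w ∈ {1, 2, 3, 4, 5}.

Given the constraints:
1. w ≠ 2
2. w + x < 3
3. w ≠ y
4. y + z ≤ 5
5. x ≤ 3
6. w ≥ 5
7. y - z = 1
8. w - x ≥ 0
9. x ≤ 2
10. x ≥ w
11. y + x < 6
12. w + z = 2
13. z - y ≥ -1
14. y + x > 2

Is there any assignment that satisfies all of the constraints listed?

Unsatisfiable

From constraints 6 and 10: x ≥ w and w ≥ 5, so x ≥ 5. From constraint 9: x ≤ 2. But 2 < 5, so no value of x works.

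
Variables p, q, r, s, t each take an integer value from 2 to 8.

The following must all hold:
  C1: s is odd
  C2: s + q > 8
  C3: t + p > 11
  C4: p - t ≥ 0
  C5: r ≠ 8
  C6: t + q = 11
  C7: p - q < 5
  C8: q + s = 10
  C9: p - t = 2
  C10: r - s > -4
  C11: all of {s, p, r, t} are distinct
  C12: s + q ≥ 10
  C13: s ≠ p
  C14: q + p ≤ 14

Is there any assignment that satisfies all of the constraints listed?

Satisfiable

Setting (p, q, r, s, t) = (8, 5, 4, 5, 6) satisfies everything: constraint 2: s + q = 10; constraint 3: t + p = 14; constraint 4: p - t = 2, and the others follow.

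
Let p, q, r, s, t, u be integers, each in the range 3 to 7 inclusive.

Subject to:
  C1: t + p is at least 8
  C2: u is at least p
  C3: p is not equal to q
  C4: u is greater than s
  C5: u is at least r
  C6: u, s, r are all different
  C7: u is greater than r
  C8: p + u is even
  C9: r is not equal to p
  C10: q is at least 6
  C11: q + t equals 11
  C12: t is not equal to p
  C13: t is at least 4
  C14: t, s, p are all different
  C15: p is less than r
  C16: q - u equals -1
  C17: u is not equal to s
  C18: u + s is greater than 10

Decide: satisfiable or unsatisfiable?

Satisfiable

Take p = 3, q = 6, r = 4, s = 6, t = 5, u = 7. Then constraint 1: t + p = 8; constraint 11: q + t = 11; constraint 16: q - u = -1, and every other listed constraint is also met.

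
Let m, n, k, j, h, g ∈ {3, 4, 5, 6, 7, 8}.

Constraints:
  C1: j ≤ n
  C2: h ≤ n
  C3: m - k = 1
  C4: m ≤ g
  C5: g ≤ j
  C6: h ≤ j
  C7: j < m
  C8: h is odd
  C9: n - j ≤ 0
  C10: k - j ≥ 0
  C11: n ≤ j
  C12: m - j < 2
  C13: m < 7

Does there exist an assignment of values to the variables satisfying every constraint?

Constraints 4, 5, and 7 give g ≤ j, j < m, m ≤ g. Chaining: g ≤ j < m ≤ g, which forces g < g — impossible.

Unsatisfiable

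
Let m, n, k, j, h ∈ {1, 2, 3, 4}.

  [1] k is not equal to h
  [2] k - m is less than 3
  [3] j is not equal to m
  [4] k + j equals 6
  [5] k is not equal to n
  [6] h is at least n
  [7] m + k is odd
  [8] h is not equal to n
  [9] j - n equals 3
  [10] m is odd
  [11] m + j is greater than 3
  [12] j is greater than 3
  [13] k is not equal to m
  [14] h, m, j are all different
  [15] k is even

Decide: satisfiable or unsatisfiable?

Satisfiable

One satisfying assignment is m = 1, n = 1, k = 2, j = 4, h = 3.
For the less obvious constraints — constraint 2: k - m = 1; constraint 4: k + j = 6 — and the others hold by inspection.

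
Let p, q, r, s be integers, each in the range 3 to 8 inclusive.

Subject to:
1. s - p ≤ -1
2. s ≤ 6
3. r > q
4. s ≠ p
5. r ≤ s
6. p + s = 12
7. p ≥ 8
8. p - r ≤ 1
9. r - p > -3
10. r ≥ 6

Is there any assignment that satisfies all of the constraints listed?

Unsatisfiable

From constraint 7: p ≥ 8. From constraints 5 and 10: s ≥ r ≥ 6. Hence p + s ≥ 14. But constraint 6 requires p + s = 12, and 12 < 14. Contradiction.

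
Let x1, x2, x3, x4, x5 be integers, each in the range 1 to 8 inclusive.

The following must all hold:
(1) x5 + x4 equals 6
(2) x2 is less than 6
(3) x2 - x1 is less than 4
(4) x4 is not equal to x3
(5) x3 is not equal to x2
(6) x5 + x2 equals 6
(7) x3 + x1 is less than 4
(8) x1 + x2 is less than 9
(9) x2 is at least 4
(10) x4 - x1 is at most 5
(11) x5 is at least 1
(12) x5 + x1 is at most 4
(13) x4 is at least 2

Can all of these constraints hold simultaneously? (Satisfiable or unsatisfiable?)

Satisfiable

The assignment x1 = 2, x2 = 4, x3 = 1, x4 = 4, x5 = 2 works:
  constraint 1 holds since x5 + x4 = 6.
  constraint 3 holds since x2 - x1 = 2.
The rest check out directly.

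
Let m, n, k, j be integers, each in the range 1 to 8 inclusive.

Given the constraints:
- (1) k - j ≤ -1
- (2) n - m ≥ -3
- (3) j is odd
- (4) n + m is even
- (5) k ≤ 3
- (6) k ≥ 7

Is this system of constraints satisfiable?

Unsatisfiable

From constraint 6: k ≥ 7. From constraint 5: k ≤ 3. But 3 < 7, so no value of k works.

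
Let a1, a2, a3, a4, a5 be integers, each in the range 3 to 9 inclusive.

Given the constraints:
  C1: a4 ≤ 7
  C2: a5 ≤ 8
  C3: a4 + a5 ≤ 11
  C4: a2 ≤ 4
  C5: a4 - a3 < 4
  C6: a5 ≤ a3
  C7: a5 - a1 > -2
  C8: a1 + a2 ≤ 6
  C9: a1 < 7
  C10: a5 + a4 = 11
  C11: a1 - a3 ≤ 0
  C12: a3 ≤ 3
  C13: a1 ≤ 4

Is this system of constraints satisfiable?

From constraints 6 and 12: a5 ≤ a3 ≤ 3. From constraint 1: a4 ≤ 7. Hence a5 + a4 ≤ 10. But constraint 10 requires a5 + a4 = 11, and 11 > 10. Contradiction.

Unsatisfiable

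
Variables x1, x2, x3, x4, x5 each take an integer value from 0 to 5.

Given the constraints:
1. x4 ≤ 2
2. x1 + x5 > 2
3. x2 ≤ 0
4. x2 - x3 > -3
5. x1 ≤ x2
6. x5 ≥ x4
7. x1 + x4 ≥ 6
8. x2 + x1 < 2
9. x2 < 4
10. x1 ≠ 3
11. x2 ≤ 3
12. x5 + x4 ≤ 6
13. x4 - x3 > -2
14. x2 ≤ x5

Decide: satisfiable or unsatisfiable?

Unsatisfiable

From constraints 5 and 11: x1 ≤ x2 ≤ 3. From constraint 1: x4 ≤ 2. Hence x1 + x4 ≤ 5. But constraint 7 requires x1 + x4 ≥ 6, and 6 > 5. Contradiction.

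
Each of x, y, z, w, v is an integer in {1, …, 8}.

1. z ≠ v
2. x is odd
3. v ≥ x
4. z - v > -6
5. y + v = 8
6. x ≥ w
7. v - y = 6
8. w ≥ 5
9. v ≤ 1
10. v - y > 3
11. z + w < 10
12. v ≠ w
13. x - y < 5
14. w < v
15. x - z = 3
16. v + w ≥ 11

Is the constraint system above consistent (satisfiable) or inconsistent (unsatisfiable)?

Unsatisfiable

From constraints 6 and 8: x ≥ w and w ≥ 5, so x ≥ 5. From constraints 3 and 9: x ≤ v and v ≤ 1, so x ≤ 1. But 1 < 5, so no value of x works.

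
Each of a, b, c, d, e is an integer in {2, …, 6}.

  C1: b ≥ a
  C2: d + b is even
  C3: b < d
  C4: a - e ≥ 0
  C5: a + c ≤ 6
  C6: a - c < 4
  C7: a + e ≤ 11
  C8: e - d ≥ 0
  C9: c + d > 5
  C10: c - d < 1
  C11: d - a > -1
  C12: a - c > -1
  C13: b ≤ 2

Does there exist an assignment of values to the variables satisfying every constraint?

Unsatisfiable

Constraints 1, 3, 4, and 8 give e ≤ a, a ≤ b, b < d, d ≤ e. Chaining: e ≤ a ≤ b < d ≤ e, which forces e < e — impossible.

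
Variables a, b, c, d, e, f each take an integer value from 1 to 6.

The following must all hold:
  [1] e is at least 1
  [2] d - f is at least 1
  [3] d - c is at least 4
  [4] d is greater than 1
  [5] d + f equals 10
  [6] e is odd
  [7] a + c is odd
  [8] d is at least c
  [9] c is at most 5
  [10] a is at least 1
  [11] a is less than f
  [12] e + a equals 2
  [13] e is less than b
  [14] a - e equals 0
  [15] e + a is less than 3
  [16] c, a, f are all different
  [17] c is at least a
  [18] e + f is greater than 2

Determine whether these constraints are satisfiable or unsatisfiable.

One satisfying assignment is a = 1, b = 2, c = 2, d = 6, e = 1, f = 4.
For the less obvious constraints — constraint 2: d - f = 2; constraint 3: d - c = 4 — and the others hold by inspection.

Satisfiable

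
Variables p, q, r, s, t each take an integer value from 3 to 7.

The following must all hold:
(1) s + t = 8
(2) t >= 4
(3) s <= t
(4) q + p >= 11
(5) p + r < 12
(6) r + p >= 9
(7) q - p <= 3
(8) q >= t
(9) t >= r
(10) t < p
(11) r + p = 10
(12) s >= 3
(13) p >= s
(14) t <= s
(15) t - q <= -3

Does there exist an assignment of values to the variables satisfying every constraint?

One satisfying assignment is p = 6, q = 7, r = 4, s = 4, t = 4.
For the less obvious constraints — constraint 1: s + t = 8; constraint 4: q + p = 13; constraint 5: p + r = 10 — and the others hold by inspection.

Satisfiable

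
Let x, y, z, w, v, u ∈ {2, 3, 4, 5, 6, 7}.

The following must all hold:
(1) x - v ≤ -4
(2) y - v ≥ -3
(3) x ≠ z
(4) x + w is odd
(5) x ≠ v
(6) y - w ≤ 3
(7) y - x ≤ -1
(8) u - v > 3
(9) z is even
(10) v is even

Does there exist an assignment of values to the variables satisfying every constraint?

Unsatisfiable

Constraints 1, 2, and 7 give y − v ≥ -3, v − x ≥ 4, x − y ≥ 1.
Adding all 3 inequalities: the left sides telescope to 0, and the right sides sum to (-3) + 4 + 1 = 2. So 0 ≥ 2, which is false.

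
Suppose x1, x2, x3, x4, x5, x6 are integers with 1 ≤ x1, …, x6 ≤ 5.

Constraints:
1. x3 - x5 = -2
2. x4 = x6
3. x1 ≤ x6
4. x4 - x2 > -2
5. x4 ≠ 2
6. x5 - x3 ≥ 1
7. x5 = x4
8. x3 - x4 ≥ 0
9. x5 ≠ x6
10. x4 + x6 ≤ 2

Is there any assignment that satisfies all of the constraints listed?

From constraints 2 and 7, x5 = x4 = x6, so x5 = x6. But constraint 9 says x5 ≠ x6. Contradiction.

Unsatisfiable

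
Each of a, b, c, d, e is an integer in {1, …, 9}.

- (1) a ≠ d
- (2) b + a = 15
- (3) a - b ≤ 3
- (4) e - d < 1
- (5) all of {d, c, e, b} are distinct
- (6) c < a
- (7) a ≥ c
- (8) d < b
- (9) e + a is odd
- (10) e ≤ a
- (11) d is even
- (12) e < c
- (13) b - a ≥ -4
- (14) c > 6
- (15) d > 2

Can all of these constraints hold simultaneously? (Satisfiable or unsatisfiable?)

The assignment a = 9, b = 6, c = 8, d = 4, e = 2 works:
  constraint 2 holds since b + a = 15.
  constraint 3 holds since a - b = 3.
The rest check out directly.

Satisfiable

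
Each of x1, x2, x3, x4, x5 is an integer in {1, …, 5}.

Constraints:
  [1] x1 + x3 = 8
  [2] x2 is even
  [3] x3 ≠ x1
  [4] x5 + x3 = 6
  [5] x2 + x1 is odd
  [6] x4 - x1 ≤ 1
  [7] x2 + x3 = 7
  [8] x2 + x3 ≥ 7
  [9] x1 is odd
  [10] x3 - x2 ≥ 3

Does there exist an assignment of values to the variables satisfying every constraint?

Setting (x1, x2, x3, x4, x5) = (3, 2, 5, 4, 1) satisfies everything: constraint 1: x1 + x3 = 8; constraint 4: x5 + x3 = 6, and the others follow.

Satisfiable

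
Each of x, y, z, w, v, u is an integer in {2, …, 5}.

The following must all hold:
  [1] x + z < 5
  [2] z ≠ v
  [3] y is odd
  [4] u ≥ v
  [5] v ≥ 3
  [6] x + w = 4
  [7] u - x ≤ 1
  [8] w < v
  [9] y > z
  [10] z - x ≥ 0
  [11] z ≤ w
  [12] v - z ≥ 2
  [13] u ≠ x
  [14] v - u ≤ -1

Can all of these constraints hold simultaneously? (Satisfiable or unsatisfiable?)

Unsatisfiable

Constraints 7, 10, 12, and 14 give v − z ≥ 2, z − x ≥ 0, x − u ≥ -1, u − v ≥ 1.
Adding all 4 inequalities: the left sides telescope to 0, and the right sides sum to 2 + 0 + (-1) + 1 = 2. So 0 ≥ 2, which is false.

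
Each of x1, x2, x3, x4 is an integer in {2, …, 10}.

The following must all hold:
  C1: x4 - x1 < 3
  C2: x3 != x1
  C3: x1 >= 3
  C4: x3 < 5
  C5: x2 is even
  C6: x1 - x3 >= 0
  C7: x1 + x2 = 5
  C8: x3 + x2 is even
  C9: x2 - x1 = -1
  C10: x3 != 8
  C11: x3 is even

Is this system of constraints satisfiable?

Take x1 = 3, x2 = 2, x3 = 2, x4 = 3. Then constraint 1: x4 - x1 = 0; constraint 6: x1 - x3 = 1, and every other listed constraint is also met.

Satisfiable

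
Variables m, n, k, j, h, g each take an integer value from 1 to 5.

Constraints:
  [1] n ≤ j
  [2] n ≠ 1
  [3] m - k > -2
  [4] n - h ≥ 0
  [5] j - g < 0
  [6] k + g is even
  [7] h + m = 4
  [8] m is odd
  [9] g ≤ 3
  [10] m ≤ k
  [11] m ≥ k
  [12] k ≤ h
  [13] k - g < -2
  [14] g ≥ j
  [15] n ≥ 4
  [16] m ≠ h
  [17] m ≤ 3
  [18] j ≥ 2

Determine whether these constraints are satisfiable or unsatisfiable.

From constraints 1 and 15: j ≥ n and n ≥ 4, so j ≥ 4. From constraints 9 and 14: j ≤ g and g ≤ 3, so j ≤ 3. But 3 < 4, so no value of j works.

Unsatisfiable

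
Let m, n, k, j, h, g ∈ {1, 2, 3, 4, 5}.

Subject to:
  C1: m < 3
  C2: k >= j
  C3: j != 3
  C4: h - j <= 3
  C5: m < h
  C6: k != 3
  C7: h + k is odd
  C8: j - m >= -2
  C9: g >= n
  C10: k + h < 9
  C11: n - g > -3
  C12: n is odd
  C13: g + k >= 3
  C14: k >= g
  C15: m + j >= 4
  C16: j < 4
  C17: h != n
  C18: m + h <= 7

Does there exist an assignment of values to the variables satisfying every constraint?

Satisfiable

The assignment m = 2, n = 1, k = 2, j = 2, h = 5, g = 2 works:
  constraint 4 holds since h - j = 3.
  constraint 8 holds since j - m = 0.
The rest check out directly.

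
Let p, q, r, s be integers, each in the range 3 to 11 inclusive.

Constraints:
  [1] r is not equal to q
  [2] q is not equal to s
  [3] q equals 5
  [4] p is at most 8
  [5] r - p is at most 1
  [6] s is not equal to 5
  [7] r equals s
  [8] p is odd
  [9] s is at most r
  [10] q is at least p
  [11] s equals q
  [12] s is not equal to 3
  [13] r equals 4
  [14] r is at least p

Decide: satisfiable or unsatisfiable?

Constraint 13 fixes r = 4 and constraint 3 fixes q = 5. Constraints 7 and 11 give r = s = q, so r = q. But 4 ≠ 5 — contradiction.

Unsatisfiable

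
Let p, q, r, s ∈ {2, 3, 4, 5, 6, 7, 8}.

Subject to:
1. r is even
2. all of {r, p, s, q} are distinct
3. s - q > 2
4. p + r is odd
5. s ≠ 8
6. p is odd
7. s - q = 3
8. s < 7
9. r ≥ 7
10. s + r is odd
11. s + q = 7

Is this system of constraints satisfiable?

Satisfiable

Take p = 7, q = 2, r = 8, s = 5. Then constraint 3: s - q = 3; constraint 7: s - q = 3, and every other listed constraint is also met.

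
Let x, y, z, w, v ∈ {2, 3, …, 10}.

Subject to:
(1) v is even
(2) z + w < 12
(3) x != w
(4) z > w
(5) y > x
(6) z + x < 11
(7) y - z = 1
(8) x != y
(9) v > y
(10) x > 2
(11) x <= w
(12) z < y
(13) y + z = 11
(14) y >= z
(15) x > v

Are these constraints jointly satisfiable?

Constraints 4, 9, 11, 12, and 15 give z < y, y < v, v < x, x ≤ w, w < z. Chaining: z < y < v < x ≤ w < z, which forces z < z — impossible.

Unsatisfiable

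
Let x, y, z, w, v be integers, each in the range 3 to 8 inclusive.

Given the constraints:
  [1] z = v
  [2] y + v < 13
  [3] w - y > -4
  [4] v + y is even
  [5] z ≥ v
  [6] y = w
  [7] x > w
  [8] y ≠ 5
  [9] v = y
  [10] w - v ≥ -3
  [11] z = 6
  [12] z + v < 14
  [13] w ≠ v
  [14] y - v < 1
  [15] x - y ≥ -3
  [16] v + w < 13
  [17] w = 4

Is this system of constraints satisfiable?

Constraint 11 fixes z = 6 and constraint 17 fixes w = 4. Constraints 1, 6, and 9 give z = v = y = w, so z = w. But 6 ≠ 4 — contradiction.

Unsatisfiable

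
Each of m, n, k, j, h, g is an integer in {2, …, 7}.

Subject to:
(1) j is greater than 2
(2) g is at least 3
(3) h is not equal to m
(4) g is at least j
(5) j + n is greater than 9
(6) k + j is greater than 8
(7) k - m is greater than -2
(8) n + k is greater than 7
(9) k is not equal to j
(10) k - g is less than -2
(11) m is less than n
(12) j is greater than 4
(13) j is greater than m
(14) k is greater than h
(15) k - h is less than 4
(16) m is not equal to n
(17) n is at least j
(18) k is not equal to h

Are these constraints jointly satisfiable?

Take m = 4, n = 6, k = 4, j = 6, h = 3, g = 7. Then constraint 5: j + n = 12; constraint 6: k + j = 10; constraint 7: k - m = 0, and every other listed constraint is also met.

Satisfiable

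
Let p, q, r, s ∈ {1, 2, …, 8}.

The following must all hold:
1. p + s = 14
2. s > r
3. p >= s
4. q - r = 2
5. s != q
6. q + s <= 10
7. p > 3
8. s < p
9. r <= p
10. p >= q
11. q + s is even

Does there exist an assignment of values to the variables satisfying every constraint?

The assignment p = 8, q = 4, r = 2, s = 6 works:
  constraint 1 holds since p + s = 14.
  constraint 4 holds since q - r = 2.
  constraint 6 holds since q + s = 10.
The rest check out directly.

Satisfiable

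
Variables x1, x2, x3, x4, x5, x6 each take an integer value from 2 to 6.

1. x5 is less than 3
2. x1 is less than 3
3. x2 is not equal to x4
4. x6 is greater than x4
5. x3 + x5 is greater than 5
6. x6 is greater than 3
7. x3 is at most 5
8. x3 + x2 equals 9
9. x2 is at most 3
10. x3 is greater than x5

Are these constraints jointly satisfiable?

Unsatisfiable

From constraint 7: x3 ≤ 5. From constraint 9: x2 ≤ 3. Hence x3 + x2 ≤ 8. But constraint 8 requires x3 + x2 = 9, and 9 > 8. Contradiction.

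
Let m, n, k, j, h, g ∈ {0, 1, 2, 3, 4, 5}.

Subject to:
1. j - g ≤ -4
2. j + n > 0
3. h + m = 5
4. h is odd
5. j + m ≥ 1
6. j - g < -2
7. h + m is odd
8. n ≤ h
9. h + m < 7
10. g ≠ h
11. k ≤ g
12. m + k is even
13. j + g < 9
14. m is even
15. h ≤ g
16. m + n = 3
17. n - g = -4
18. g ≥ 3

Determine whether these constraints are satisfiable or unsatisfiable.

One satisfying assignment is m = 2, n = 1, k = 2, j = 1, h = 3, g = 5.
For the less obvious constraints — constraint 1: j - g = -4; constraint 2: j + n = 2 — and the others hold by inspection.

Satisfiable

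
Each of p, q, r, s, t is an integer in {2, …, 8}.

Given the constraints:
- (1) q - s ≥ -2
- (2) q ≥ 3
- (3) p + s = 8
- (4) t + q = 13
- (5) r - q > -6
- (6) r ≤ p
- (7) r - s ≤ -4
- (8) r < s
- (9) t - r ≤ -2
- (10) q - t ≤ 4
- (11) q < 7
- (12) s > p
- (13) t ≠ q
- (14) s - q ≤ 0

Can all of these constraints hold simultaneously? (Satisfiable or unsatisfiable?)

Constraints 7, 9, 10, and 14 give r − t ≥ 2, t − q ≥ -4, q − s ≥ 0, s − r ≥ 4.
Adding all 4 inequalities: the left sides telescope to 0, and the right sides sum to 2 + (-4) + 0 + 4 = 2. So 0 ≥ 2, which is false.

Unsatisfiable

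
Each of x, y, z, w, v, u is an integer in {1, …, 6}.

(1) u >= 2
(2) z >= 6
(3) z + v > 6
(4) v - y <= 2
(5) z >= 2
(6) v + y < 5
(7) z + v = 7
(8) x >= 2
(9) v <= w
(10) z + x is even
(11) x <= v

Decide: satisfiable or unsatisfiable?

Unsatisfiable

From constraint 2: z ≥ 6. From constraints 8 and 11: v ≥ x ≥ 2. Hence z + v ≥ 8. But constraint 7 requires z + v = 7, and 7 < 8. Contradiction.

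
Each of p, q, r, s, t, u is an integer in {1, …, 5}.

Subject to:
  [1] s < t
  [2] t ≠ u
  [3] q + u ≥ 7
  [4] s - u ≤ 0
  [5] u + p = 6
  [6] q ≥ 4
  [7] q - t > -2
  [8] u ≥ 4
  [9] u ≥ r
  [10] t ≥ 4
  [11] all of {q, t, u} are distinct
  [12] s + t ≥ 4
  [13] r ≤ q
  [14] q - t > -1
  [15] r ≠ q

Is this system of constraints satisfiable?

Constraints 6, 8, and 10 confine each of q, t, u to the 2 values {4, 5} (the domain already gives each ≤ 5).
Constraint 11 requires all 3 of them to be distinct, but only 2 values are available — impossible by the pigeonhole principle.

Unsatisfiable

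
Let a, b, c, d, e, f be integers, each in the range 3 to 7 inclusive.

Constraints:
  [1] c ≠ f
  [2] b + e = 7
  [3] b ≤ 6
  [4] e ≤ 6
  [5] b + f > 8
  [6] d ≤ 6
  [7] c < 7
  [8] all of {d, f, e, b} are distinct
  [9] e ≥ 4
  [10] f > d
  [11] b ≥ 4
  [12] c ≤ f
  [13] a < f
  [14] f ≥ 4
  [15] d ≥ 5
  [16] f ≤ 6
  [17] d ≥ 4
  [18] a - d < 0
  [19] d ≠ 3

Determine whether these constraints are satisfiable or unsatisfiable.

Unsatisfiable

Constraints 3, 4, 6, 9, 11, 14, 16, and 17 confine each of d, f, e, b to the 3 values {4, …, 6}.
Constraint 8 requires all 4 of them to be distinct, but only 3 values are available — impossible by the pigeonhole principle.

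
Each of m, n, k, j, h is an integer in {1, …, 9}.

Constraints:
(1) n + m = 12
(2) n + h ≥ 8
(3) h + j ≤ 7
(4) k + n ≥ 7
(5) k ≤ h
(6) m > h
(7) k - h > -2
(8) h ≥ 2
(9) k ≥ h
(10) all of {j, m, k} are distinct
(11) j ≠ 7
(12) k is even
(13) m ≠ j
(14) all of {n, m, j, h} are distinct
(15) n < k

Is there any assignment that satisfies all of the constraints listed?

Satisfiable

Setting (m, n, k, j, h) = (9, 3, 6, 1, 6) satisfies everything: constraint 1: n + m = 12; constraint 2: n + h = 9, and the others follow.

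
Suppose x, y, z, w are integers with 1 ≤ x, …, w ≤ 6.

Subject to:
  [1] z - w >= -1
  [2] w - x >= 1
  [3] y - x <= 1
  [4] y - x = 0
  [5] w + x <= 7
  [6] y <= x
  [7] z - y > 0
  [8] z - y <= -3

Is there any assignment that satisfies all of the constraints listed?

Constraints 1, 2, 3, and 8 give y − z ≥ 3, z − w ≥ -1, w − x ≥ 1, x − y ≥ -1.
Adding all 4 inequalities: the left sides telescope to 0, and the right sides sum to 3 + (-1) + 1 + (-1) = 2. So 0 ≥ 2, which is false.

Unsatisfiable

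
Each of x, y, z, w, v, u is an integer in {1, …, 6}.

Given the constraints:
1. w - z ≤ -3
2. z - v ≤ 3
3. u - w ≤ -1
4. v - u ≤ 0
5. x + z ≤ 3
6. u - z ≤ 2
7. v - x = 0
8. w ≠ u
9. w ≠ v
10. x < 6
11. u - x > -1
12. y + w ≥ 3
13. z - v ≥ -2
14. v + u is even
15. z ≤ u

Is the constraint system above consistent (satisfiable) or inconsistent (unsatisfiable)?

Unsatisfiable

Constraints 1, 2, 3, and 4 give z − w ≥ 3, w − u ≥ 1, u − v ≥ 0, v − z ≥ -3.
Adding all 4 inequalities: the left sides telescope to 0, and the right sides sum to 3 + 1 + 0 + (-3) = 1. So 0 ≥ 1, which is false.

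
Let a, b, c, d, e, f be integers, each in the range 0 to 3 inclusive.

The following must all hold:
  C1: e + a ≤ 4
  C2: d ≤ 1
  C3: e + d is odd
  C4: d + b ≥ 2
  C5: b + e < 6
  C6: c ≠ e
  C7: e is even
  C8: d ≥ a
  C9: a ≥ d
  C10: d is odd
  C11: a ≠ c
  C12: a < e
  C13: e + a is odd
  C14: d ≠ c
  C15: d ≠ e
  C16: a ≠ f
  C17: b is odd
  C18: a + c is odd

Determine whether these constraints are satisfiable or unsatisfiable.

Satisfiable

One satisfying assignment is a = 1, b = 1, c = 0, d = 1, e = 2, f = 2.
For the less obvious constraints — constraint 1: e + a = 3; constraint 4: d + b = 2 — and the others hold by inspection.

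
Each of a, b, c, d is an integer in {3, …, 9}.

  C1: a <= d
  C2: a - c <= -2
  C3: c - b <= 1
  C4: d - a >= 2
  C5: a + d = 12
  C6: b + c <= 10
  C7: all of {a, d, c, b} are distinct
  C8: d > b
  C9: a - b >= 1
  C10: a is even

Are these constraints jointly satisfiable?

Constraints 2, 3, and 9 give a − b ≥ 1, b − c ≥ -1, c − a ≥ 2.
Adding all 3 inequalities: the left sides telescope to 0, and the right sides sum to 1 + (-1) + 2 = 2. So 0 ≥ 2, which is false.

Unsatisfiable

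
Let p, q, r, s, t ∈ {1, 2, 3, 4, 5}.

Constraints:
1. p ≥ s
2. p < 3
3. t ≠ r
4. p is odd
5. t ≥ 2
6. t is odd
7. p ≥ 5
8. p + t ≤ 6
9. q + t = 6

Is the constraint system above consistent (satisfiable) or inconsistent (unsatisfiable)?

From constraint 7: p ≥ 5. From constraint 5: t ≥ 2. Hence p + t ≥ 7. But constraint 8 requires p + t ≤ 6, and 6 < 7. Contradiction.

Unsatisfiable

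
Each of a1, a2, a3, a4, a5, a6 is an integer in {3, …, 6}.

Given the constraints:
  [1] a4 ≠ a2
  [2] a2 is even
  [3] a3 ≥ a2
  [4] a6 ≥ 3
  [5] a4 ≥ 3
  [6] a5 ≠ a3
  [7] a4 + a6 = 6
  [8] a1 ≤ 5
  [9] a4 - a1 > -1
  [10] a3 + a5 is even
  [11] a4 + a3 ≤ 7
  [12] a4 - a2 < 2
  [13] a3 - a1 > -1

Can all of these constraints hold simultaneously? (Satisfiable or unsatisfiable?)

Satisfiable

Try a1 = 3, a2 = 4, a3 = 4, a4 = 3, a5 = 6, a6 = 3.
Check constraint 7: a4 + a6 = 6; constraint 9: a4 - a1 = 0. The remaining constraints are straightforward to verify.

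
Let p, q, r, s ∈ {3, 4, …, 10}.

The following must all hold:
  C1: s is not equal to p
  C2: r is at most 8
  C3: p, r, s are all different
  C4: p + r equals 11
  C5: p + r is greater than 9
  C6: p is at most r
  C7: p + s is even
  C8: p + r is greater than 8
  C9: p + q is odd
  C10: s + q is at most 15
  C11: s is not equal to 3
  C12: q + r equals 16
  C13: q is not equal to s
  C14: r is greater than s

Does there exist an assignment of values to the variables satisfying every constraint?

Satisfiable

The assignment p = 3, q = 8, r = 8, s = 5 works:
  constraint 4 holds since p + r = 11.
  constraint 5 holds since p + r = 11.
  constraint 8 holds since p + r = 11.
The rest check out directly.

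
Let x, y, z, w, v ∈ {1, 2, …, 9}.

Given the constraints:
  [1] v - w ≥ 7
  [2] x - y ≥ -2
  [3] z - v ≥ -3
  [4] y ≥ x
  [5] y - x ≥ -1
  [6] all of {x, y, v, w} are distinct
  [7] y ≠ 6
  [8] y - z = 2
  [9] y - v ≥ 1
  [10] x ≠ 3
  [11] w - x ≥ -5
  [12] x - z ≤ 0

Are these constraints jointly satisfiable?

Unsatisfiable

Constraints 1, 2, 9, and 11 give v − w ≥ 7, w − x ≥ -5, x − y ≥ -2, y − v ≥ 1.
Adding all 4 inequalities: the left sides telescope to 0, and the right sides sum to 7 + (-5) + (-2) + 1 = 1. So 0 ≥ 1, which is false.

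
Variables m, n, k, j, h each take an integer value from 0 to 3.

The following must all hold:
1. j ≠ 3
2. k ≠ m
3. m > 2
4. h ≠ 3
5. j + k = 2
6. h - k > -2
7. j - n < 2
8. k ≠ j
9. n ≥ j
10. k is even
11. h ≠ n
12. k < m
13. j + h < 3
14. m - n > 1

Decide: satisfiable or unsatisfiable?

Try m = 3, n = 0, k = 2, j = 0, h = 1.
Check constraint 5: j + k = 2; constraint 6: h - k = -1. The remaining constraints are straightforward to verify.

Satisfiable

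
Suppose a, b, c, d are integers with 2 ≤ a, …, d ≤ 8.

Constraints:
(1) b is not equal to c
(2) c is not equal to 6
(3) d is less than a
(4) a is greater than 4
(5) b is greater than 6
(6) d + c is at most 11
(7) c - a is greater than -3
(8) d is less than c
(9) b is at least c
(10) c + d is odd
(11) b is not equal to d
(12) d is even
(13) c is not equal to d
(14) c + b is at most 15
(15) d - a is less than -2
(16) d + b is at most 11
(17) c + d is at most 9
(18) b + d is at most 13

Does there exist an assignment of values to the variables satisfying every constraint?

Satisfiable

Take a = 7, b = 8, c = 7, d = 2. Then constraint 6: d + c = 9; constraint 7: c - a = 0, and every other listed constraint is also met.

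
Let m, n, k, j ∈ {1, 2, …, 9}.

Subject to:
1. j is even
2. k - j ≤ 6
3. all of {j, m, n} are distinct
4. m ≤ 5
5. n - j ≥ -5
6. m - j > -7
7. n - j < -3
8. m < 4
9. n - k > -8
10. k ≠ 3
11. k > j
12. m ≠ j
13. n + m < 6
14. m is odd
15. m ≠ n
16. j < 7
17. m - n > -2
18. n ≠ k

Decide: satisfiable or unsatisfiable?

Setting (m, n, k, j) = (1, 2, 9, 6) satisfies everything: constraint 2: k - j = 3; constraint 5: n - j = -4; constraint 6: m - j = -5, and the others follow.

Satisfiable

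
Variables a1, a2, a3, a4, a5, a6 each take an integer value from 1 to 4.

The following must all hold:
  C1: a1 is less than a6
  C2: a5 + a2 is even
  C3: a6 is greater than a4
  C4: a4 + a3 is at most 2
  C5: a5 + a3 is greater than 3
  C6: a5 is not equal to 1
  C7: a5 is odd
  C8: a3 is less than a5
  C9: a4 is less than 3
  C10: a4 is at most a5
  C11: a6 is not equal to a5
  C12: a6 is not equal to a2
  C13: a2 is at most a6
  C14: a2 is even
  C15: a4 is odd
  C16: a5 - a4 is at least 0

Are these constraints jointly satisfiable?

Constraint 7 makes a5 odd and constraint 14 makes a2 even, so a5 + a2 must be odd. Constraint 2 says a5 + a2 is even — contradiction.

Unsatisfiable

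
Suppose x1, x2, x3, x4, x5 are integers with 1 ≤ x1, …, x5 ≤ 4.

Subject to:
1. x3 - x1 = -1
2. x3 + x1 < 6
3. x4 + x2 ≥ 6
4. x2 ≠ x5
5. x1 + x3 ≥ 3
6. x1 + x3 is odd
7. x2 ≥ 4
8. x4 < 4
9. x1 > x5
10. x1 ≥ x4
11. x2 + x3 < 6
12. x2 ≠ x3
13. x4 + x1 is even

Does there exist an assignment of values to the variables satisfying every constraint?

Satisfiable

The assignment x1 = 2, x2 = 4, x3 = 1, x4 = 2, x5 = 1 works:
  constraint 1 holds since x3 - x1 = -1.
  constraint 2 holds since x3 + x1 = 3.
  constraint 3 holds since x4 + x2 = 6.
The rest check out directly.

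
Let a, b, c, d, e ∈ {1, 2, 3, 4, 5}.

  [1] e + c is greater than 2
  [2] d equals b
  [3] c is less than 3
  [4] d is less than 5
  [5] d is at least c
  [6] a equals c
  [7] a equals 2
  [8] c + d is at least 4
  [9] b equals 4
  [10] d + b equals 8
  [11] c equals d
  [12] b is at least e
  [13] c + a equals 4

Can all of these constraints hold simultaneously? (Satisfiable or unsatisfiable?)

Constraint 7 fixes a = 2 and constraint 9 fixes b = 4. Constraints 2, 6, and 11 give a = c = d = b, so a = b. But 2 ≠ 4 — contradiction.

Unsatisfiable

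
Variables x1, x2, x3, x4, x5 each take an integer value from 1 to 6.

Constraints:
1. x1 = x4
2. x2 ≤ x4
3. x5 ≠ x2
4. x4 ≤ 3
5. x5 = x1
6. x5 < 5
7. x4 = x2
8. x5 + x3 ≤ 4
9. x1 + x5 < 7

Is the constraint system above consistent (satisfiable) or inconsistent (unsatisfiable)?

From constraints 1, 5, and 7, x5 = x1 = x4 = x2, so x5 = x2. But constraint 3 says x5 ≠ x2. Contradiction.

Unsatisfiable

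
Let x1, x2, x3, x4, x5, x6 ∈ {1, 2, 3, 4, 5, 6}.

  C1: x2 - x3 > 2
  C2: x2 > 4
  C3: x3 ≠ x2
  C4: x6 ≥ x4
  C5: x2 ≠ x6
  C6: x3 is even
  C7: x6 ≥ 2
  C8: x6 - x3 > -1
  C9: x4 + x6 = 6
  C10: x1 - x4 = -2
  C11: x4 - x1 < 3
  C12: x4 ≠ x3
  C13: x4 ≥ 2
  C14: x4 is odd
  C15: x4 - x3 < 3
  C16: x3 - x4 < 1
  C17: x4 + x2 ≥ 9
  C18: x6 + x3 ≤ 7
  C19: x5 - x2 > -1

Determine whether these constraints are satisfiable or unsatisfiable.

Try x1 = 1, x2 = 6, x3 = 2, x4 = 3, x5 = 6, x6 = 3.
Check constraint 1: x2 - x3 = 4; constraint 8: x6 - x3 = 1. The remaining constraints are straightforward to verify.

Satisfiable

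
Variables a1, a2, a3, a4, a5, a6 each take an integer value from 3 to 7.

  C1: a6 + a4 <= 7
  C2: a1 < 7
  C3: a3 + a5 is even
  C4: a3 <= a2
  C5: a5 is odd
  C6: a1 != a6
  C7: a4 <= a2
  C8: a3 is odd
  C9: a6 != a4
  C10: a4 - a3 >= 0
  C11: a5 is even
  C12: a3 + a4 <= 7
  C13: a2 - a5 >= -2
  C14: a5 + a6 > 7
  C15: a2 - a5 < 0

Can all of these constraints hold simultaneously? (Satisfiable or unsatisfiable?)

Unsatisfiable

Constraint 8 makes a3 odd and constraint 11 makes a5 even, so a3 + a5 must be odd. Constraint 3 says a3 + a5 is even — contradiction.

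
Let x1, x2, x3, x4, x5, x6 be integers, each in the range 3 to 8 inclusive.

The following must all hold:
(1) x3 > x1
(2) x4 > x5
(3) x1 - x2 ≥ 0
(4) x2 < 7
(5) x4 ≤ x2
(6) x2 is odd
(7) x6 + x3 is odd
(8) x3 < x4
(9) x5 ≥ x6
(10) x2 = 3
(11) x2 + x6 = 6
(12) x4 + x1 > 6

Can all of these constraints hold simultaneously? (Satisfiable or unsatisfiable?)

Unsatisfiable

Constraints 1, 3, 5, and 8 give x2 ≤ x1, x1 < x3, x3 < x4, x4 ≤ x2. Chaining: x2 ≤ x1 < x3 < x4 ≤ x2, which forces x2 < x2 — impossible.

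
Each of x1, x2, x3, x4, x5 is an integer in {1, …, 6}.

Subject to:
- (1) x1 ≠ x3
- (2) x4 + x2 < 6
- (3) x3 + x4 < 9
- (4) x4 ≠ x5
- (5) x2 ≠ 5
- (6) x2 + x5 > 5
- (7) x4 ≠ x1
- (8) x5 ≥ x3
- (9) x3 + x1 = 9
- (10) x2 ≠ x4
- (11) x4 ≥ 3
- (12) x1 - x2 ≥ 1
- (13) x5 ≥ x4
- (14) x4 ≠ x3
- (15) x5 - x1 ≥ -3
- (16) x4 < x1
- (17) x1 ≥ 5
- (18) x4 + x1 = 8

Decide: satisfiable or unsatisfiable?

One satisfying assignment is x1 = 5, x2 = 1, x3 = 4, x4 = 3, x5 = 5.
For the less obvious constraints — constraint 2: x4 + x2 = 4; constraint 3: x3 + x4 = 7; constraint 6: x2 + x5 = 6 — and the others hold by inspection.

Satisfiable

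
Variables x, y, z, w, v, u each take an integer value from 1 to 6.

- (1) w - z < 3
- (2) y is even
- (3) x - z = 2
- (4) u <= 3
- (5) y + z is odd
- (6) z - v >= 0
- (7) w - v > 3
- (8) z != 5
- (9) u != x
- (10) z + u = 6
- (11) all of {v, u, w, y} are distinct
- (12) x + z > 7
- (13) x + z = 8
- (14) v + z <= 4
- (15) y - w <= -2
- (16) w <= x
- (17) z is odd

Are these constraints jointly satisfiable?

Satisfiable

Try x = 5, y = 2, z = 3, w = 5, v = 1, u = 3.
Check constraint 1: w - z = 2; constraint 3: x - z = 2. The remaining constraints are straightforward to verify.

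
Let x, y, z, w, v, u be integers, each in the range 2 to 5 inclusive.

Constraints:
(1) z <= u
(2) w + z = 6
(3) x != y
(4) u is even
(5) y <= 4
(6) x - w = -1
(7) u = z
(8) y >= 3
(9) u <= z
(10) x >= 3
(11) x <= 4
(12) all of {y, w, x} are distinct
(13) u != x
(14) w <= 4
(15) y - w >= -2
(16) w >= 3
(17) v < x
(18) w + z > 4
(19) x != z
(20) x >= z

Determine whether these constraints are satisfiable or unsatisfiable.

Constraints 5, 8, 10, 11, 14, and 16 confine each of y, w, x to the 2 values {3, 4}.
Constraint 12 requires all 3 of them to be distinct, but only 2 values are available — impossible by the pigeonhole principle.

Unsatisfiable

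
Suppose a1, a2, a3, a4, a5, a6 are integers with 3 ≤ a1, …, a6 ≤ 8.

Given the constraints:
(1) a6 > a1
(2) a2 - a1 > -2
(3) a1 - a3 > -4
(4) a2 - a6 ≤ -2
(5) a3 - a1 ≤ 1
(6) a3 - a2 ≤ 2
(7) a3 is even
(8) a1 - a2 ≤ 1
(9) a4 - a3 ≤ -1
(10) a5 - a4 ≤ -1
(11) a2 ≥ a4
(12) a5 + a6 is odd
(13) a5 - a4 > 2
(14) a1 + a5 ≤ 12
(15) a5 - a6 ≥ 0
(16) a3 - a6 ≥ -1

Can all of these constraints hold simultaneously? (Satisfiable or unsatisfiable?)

Unsatisfiable

Constraints 4, 5, 8, 9, 10, and 15 give a1 − a3 ≥ -1, a3 − a4 ≥ 1, a4 − a5 ≥ 1, a5 − a6 ≥ 0, a6 − a2 ≥ 2, a2 − a1 ≥ -1.
Adding all 6 inequalities: the left sides telescope to 0, and the right sides sum to (-1) + 1 + 1 + 0 + 2 + (-1) = 2. So 0 ≥ 2, which is false.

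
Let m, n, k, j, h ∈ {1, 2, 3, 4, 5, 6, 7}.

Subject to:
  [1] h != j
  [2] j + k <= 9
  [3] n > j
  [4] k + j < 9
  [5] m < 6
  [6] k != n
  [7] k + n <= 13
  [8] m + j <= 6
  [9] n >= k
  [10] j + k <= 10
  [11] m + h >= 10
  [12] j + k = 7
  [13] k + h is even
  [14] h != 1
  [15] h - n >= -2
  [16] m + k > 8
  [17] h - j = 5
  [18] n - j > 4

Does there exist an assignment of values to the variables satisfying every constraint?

Satisfiable

The assignment m = 5, n = 7, k = 6, j = 1, h = 6 works:
  constraint 2 holds since j + k = 7.
  constraint 4 holds since k + j = 7.
  constraint 7 holds since k + n = 13.
The rest check out directly.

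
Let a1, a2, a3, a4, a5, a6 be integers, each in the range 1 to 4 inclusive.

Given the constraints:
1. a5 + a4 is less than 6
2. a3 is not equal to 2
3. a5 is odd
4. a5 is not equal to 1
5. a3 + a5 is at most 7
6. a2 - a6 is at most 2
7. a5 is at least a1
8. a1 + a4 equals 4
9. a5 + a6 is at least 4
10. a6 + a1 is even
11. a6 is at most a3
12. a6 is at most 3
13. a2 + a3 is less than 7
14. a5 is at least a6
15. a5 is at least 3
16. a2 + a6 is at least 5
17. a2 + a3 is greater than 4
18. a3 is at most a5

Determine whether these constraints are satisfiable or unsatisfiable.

Setting (a1, a2, a3, a4, a5, a6) = (3, 3, 3, 1, 3, 3) satisfies everything: constraint 1: a5 + a4 = 4; constraint 5: a3 + a5 = 6; constraint 6: a2 - a6 = 0, and the others follow.

Satisfiable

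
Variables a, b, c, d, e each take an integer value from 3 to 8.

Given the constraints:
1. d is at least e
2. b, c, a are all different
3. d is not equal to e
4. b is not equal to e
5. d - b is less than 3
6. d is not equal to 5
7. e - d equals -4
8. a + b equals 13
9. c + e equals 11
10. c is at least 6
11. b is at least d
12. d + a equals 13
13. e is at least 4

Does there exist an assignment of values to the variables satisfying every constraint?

Satisfiable

Take a = 5, b = 8, c = 7, d = 8, e = 4. Then constraint 5: d - b = 0; constraint 7: e - d = -4, and every other listed constraint is also met.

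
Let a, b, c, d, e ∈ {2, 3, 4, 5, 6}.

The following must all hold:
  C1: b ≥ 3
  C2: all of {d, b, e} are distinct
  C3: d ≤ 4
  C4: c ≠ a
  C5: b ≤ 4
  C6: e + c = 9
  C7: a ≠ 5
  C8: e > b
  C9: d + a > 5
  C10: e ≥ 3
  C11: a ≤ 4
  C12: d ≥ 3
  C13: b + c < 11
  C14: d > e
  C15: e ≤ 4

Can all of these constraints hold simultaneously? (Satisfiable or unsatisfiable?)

Constraints 1, 3, 5, 10, 12, and 15 confine each of d, b, e to the 2 values {3, 4}.
Constraint 2 requires all 3 of them to be distinct, but only 2 values are available — impossible by the pigeonhole principle.

Unsatisfiable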